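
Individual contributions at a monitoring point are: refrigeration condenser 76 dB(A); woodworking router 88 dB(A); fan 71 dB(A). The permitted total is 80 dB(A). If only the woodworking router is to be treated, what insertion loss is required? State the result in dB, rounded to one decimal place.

Everything except the woodworking router sums to 10^(76/10) + 10^(71/10) = 5.240e+07 in linear terms, 77.19 dB(A).
The limit corresponds to 10^(80/10) = 1.000e+08; subtracting the fixed part leaves 4.760e+07 for the woodworking router, i.e. 76.78 dB(A).
So the woodworking router must be reduced from 88 to 76.78 dB(A): IL = 11.22 dB.

11.2 dB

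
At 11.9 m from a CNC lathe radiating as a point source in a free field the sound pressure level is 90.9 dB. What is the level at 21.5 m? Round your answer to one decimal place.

85.8 dB

For a point source, L₂ = L₁ − 20·log₁₀(r₂/r₁).
L₂ = 90.9 − 20·log₁₀(21.5/11.9) = 90.9 − 5.138 = 85.76 dB.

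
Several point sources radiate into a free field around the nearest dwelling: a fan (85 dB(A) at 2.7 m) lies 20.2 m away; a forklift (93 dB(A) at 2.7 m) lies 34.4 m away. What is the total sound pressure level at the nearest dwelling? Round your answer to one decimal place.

72.5 dB(A)

Propagate each source to the receiver with L = L_ref − 20·log₁₀(r/r_ref), then add intensities.
fan: 85 − 20·log₁₀(20.2/2.7) = 85 − 17.48 = 67.52 dB(A).
forklift: 93 − 20·log₁₀(34.4/2.7) = 93 − 22.10 = 70.90 dB(A).
Σ 10^(L/10) = 1.794e+07 → L_total = 10·log₁₀(1.794e+07) = 72.54 dB(A).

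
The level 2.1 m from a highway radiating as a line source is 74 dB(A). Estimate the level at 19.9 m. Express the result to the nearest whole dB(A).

For a line source, L₂ = L₁ − 10·log₁₀(r₂/r₁).
L₂ = 74 − 10·log₁₀(19.9/2.1) = 74 − 9.766 = 64.23 dB(A).

64 dB(A)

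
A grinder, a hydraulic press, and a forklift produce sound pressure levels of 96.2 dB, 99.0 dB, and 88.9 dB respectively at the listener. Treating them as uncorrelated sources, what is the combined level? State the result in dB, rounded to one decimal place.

Incoherent sources combine by intensity addition: L_total = 10·log₁₀(Σ 10^(L_i/10)).
Σ 10^(L/10) = 10^(96.2/10) + 10^(99.0/10) + 10^(88.9/10) = 1.289e+10.
L_total = 10·log₁₀(1.289e+10) = 101.10 dB.

101.1 dB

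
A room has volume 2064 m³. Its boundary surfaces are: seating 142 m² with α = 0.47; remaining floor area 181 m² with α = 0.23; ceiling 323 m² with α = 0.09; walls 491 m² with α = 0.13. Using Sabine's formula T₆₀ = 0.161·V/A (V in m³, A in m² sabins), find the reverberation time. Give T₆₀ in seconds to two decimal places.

Total absorption A = 142·0.47 + 181·0.23 + 323·0.09 + 491·0.13 = 201.27 m² sabins.
T₆₀ = 0.161·V/A = 0.161·2064/201.27 = 1.651 s.

1.65 s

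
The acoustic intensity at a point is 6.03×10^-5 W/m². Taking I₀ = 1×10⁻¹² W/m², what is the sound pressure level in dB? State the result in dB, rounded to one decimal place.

77.8 dB

I/I₀ = 6.03×10^-5/10⁻¹² = 6.03×10^7, and L = 10·log₁₀(I/I₀).
L = 10·(0.7803 + 7) = 77.80 dB.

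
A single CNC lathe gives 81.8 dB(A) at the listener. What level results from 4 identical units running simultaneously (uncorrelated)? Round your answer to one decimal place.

N identical incoherent sources raise the level by 10·log₁₀ N.
L_total = 81.8 + 10·log₁₀(4) = 81.8 + 6.021 = 87.82 dB(A).

87.8 dB(A)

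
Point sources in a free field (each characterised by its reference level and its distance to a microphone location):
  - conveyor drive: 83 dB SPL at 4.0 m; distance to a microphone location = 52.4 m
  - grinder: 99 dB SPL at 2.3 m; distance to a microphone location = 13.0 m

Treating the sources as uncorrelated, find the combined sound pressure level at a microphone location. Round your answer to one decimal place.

84.0 dB SPL

Apply inverse-square spreading to bring every level to the receiver, then sum 10^(L/10).
conveyor drive: 83 − 20·log₁₀(52.4/4.0) = 83 − 22.35 = 60.65 dB SPL.
grinder: 99 − 20·log₁₀(13.0/2.3) = 99 − 15.04 = 83.96 dB SPL.
Σ 10^(L/10) = 2.498e+08 → L_total = 10·log₁₀(2.498e+08) = 83.98 dB SPL.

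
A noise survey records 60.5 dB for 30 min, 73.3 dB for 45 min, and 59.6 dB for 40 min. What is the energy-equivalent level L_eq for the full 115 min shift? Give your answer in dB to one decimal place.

69.5 dB

L_eq = 10·log₁₀[(1/T)·Σ tᵢ·10^(Lᵢ/10)] with T = 115 min.
Σ tᵢ·10^(Lᵢ/10) = 30·10^(60.5/10) + 45·10^(73.3/10) + 40·10^(59.6/10) = 1.032e+09.
L_eq = 10·log₁₀(1.032e+09/115) = 69.53 dB.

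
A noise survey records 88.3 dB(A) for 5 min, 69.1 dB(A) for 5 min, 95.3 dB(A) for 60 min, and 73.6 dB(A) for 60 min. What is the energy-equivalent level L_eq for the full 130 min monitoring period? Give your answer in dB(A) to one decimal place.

92.0 dB(A)

Weight each interval's intensity by its duration and average over T = 130 min:
Σ tᵢ·10^(Lᵢ/10) = 5·10^(88.3/10) + 5·10^(69.1/10) + 60·10^(95.3/10) + 60·10^(73.6/10) = 2.081e+11.
L_eq = 10·log₁₀(2.081e+11/130) = 92.04 dB(A).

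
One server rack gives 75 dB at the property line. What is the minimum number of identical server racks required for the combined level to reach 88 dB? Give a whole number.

20

Need L₁ + 10·log₁₀ N ≥ 88, i.e. log₁₀ N ≥ 1.30.
N ≥ 10^(13.0/10) = 19.953, so N = 20.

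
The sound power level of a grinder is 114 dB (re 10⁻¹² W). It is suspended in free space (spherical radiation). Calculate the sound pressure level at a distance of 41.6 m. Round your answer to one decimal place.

70.6 dB

Free-field spherical radiation: L_p = L_w − 10·log₁₀(4π·r²), r = 41.6 m.
4π·r² = 2.175e+04 m², 10·log₁₀ of that is 43.374 dB.
L_p = 114 − 43.374 = 70.63 dB.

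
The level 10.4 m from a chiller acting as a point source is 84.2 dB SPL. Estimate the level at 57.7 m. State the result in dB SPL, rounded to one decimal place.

69.3 dB SPL

Spherical spreading from a point source gives a 20·log₁₀(r₂/r₁) drop.
L₂ = 84.2 − 20·log₁₀(57.7/10.4) = 84.2 − 14.883 = 69.32 dB SPL.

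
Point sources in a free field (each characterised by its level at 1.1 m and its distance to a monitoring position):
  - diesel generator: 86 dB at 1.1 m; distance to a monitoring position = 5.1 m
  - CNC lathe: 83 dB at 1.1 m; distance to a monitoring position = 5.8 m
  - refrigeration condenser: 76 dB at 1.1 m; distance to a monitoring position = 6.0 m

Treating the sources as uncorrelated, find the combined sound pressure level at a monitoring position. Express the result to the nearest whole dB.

74 dB

First find each source's level at the receiver (point-source: −20·log₁₀(r/r_ref)), then combine on an intensity basis.
diesel generator: 86 − 20·log₁₀(5.1/1.1) = 86 − 13.32 = 72.68 dB.
CNC lathe: 83 − 20·log₁₀(5.8/1.1) = 83 − 14.44 = 68.56 dB.
refrigeration condenser: 76 − 20·log₁₀(6.0/1.1) = 76 − 14.74 = 61.26 dB.
Σ 10^(L/10) = 2.704e+07 → L_total = 10·log₁₀(2.704e+07) = 74.32 dB.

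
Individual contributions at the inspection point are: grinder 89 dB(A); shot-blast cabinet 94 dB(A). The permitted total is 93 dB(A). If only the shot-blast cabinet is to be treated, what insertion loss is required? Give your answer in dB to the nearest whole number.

Fixed contribution from the other source: Σ 10^(L/10) = 10^(89/10) = 7.943e+08 (89.00 dB(A)).
The limit corresponds to 10^(93/10) = 1.995e+09; subtracting the fixed part leaves 1.201e+09 for the shot-blast cabinet, i.e. 90.80 dB(A).
So the shot-blast cabinet must be reduced from 94 to 90.80 dB(A): IL = 3.20 dB.

3 dB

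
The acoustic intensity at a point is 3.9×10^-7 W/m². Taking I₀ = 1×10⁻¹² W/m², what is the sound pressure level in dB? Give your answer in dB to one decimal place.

L = 10·log₁₀(I/I₀) = 10·log₁₀(3.9×10^-7/10⁻¹²) = 10·log₁₀(3.9×10^5).
L = 10·(0.5911 + 5) = 55.91 dB.

55.9 dB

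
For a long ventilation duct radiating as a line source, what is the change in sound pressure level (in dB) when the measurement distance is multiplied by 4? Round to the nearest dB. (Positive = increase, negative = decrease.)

Line-source spreading: ΔL = −10·log₁₀(r₂/r₁).
ΔL = −10·log₁₀(4) = -6.02 dB.

-6 dB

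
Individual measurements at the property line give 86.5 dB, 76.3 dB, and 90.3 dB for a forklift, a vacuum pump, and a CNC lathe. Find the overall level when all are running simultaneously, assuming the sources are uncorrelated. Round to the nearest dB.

For uncorrelated sources the intensities add, so convert each level to linear form, sum, and take 10·log₁₀ of the total.
Σ 10^(L/10) = 10^(86.5/10) + 10^(76.3/10) + 10^(90.3/10) = 1.561e+09.
L_total = 10·log₁₀(1.561e+09) = 91.93 dB.

92 dB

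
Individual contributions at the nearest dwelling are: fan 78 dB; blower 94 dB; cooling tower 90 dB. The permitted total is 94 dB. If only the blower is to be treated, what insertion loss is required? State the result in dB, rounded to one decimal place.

2.4 dB

The untreated sources together contribute 10^(78/10) + 10^(90/10) = 1.063e+09, i.e. 90.27 dB.
To meet 94 dB overall, the treated blower may contribute at most 10^(94/10) − 1.063e+09 = 1.449e+09, i.e. 91.61 dB.
Required insertion loss = 94 − 91.61 = 2.39 dB.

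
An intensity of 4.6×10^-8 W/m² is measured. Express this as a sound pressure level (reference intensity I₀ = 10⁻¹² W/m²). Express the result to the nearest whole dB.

47 dB

I/I₀ = 4.6×10^-8/10⁻¹² = 4.6×10^4, and L = 10·log₁₀(I/I₀).
L = 10·(0.6628 + 4) = 46.63 dB.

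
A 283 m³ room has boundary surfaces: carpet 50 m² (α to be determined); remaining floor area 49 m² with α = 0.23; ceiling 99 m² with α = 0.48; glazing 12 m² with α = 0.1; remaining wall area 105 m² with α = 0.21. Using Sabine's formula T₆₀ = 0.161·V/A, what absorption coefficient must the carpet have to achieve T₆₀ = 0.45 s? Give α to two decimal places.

0.38

A = 0.161·V/T₆₀ = 0.161·283/0.45 = 101.25 m² sabins.
Absorption from the other surfaces = 49·0.23 + 99·0.48 + 12·0.1 + 105·0.21 = 82.04 m², so the carpet must supply 19.21 m² over 50 m².
α = 19.21/50 = 0.384.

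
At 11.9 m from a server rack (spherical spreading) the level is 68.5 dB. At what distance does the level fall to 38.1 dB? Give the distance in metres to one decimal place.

394.0 m

For a point source L₁ − L₂ = 20·log₁₀(r₂/r₁), so r₂ = r₁·10^((L₁−L₂)/20).
r₂ = 11.9·10^((68.5−38.1)/20) = 11.9·10^(30.4/20) = 394.05 m.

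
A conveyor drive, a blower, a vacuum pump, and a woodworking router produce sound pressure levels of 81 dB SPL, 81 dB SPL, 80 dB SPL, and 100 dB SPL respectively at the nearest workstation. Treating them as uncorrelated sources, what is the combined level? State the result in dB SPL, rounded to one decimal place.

100.2 dB SPL

For uncorrelated sources the intensities add, so convert each level to linear form, sum, and take 10·log₁₀ of the total.
Σ 10^(L/10) = 10^(81/10) + 10^(81/10) + 10^(80/10) + 10^(100/10) = 1.035e+10.
L_total = 10·log₁₀(1.035e+10) = 100.15 dB SPL.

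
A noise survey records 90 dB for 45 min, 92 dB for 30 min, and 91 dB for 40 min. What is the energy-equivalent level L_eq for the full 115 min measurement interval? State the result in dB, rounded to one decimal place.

L_eq = 10·log₁₀[(1/T)·Σ tᵢ·10^(Lᵢ/10)] with T = 115 min.
Σ tᵢ·10^(Lᵢ/10) = 45·10^(90/10) + 30·10^(92/10) + 40·10^(91/10) = 1.429e+11.
L_eq = 10·log₁₀(1.429e+11/115) = 90.94 dB.

90.9 dB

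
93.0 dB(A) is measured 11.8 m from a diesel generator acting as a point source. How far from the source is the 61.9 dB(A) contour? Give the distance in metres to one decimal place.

For a point source L₁ − L₂ = 20·log₁₀(r₂/r₁), so r₂ = r₁·10^((L₁−L₂)/20).
r₂ = 11.8·10^((93.0−61.9)/20) = 11.8·10^(31.1/20) = 423.53 m.

423.5 m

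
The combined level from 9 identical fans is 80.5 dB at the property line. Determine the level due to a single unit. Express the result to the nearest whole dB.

71 dB

9 equal contributions raise the level by 10·log₁₀ 9 = 9.542 dB, so each unit alone gives 80.5 − 9.542.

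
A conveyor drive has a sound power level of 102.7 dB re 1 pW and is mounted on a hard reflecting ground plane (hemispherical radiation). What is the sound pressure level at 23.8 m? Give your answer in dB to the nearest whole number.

67 dB

L_p = L_w − 10·log₁₀(2π·r²) with r = 23.8 m.
2π·r² = 3559 m², 10·log₁₀ of that is 35.513 dB.
L_p = 102.7 − 35.513 = 67.19 dB.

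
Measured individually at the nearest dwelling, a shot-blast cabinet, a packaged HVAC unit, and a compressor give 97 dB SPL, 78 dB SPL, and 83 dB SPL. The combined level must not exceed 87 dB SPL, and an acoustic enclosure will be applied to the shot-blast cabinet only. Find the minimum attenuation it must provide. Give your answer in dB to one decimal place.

Fixed contribution from the other sources: Σ 10^(L/10) = 10^(78/10) + 10^(83/10) = 2.626e+08 (84.19 dB SPL).
The limit corresponds to 10^(87/10) = 5.012e+08; subtracting the fixed part leaves 2.386e+08 for the shot-blast cabinet, i.e. 83.78 dB SPL.
So the shot-blast cabinet must be reduced from 97 to 83.78 dB SPL: IL = 13.22 dB.

13.2 dB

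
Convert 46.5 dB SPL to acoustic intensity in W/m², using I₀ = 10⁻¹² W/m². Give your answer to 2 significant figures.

4.5e-08 W/m²

L = 10·log₁₀(I/I₀) ⇒ I = I₀·10^(L/10) = 10⁻¹² × 10^4.65.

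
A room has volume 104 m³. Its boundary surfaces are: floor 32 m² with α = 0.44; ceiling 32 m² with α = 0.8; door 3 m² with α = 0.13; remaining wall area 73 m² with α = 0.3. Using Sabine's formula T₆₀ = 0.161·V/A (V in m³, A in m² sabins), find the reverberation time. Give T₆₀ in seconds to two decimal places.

0.27 s

A = Σ Sᵢαᵢ = 32·0.44 + 32·0.8 + 3·0.13 + 73·0.3 = 61.97 m².
T₆₀ = 0.161 × 104 / 61.97 = 0.270 s.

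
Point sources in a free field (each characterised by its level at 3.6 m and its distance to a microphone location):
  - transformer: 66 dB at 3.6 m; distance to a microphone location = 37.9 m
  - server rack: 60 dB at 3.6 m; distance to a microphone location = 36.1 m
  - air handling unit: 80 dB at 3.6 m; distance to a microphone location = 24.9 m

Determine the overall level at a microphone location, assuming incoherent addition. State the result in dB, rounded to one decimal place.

Apply inverse-square spreading to bring every level to the receiver, then sum 10^(L/10).
transformer: 66 − 20·log₁₀(37.9/3.6) = 66 − 20.45 = 45.55 dB.
server rack: 60 − 20·log₁₀(36.1/3.6) = 60 − 20.02 = 39.98 dB.
air handling unit: 80 − 20·log₁₀(24.9/3.6) = 80 − 16.80 = 63.20 dB.
Σ 10^(L/10) = 2.136e+06 → L_total = 10·log₁₀(2.136e+06) = 63.30 dB.

63.3 dB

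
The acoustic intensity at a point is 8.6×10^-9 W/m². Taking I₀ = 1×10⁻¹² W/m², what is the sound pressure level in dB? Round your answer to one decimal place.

39.3 dB

I/I₀ = 8.6×10^-9/10⁻¹² = 8.6×10^3, and L = 10·log₁₀(I/I₀).
L = 10·(0.9345 + 3) = 39.34 dB.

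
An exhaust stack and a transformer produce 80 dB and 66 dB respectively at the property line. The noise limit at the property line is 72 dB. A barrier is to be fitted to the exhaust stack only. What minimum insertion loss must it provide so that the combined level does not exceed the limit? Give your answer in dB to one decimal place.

9.3 dB

The untreated sources together contribute 10^(66/10) = 3.981e+06, i.e. 66.00 dB.
To meet 72 dB overall, the treated exhaust stack may contribute at most 10^(72/10) − 3.981e+06 = 1.187e+07, i.e. 70.74 dB.
Required insertion loss = 80 − 70.74 = 9.26 dB.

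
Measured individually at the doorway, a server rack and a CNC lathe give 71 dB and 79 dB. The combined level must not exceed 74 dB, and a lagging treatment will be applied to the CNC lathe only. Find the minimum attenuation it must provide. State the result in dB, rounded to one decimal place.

8.0 dB

The untreated sources together contribute 10^(71/10) = 1.259e+07, i.e. 71.00 dB.
To meet 74 dB overall, the treated CNC lathe may contribute at most 10^(74/10) − 1.259e+07 = 1.253e+07, i.e. 70.98 dB.
Required insertion loss = 79 − 70.98 = 8.02 dB.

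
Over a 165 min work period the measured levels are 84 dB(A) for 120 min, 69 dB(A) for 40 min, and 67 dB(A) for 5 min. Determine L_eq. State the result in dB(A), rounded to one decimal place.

L_eq = 10·log₁₀[(1/T)·Σ tᵢ·10^(Lᵢ/10)] with T = 165 min.
Σ tᵢ·10^(Lᵢ/10) = 120·10^(84/10) + 40·10^(69/10) + 5·10^(67/10) = 3.049e+10.
L_eq = 10·log₁₀(3.049e+10/165) = 82.67 dB(A).

82.7 dB(A)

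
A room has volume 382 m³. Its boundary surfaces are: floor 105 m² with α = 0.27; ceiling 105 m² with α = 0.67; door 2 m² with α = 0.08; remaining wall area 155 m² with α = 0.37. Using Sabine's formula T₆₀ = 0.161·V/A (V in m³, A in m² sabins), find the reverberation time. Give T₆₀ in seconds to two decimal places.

0.39 s

Summing Sᵢαᵢ: 105·0.27 + 105·0.67 + 2·0.08 + 155·0.37 = 156.21 m².
T₆₀ = 0.161·V/A = 0.161·382/156.21 = 0.394 s.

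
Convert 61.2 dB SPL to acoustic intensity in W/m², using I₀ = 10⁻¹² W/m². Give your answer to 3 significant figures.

I/I₀ = 10^(61.2/10) = 1.318e+06, so I = 1.318e+06 × 10⁻¹² W/m².

1.32e-06 W/m²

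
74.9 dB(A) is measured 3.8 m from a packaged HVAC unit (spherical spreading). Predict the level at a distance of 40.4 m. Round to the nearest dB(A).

54 dB(A)

Spherical spreading from a point source gives a 20·log₁₀(r₂/r₁) drop.
L₂ = 74.9 − 20·log₁₀(40.4/3.8) = 74.9 − 20.532 = 54.37 dB(A).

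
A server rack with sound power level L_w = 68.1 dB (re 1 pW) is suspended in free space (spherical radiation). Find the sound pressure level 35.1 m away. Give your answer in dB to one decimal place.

Free-field spherical radiation: L_p = L_w − 10·log₁₀(4π·r²), r = 35.1 m.
4π·r² = 1.548e+04 m², 10·log₁₀ of that is 41.898 dB.
L_p = 68.1 − 41.898 = 26.20 dB.

26.2 dB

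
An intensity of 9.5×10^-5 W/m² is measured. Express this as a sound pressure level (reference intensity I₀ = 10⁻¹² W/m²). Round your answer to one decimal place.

79.8 dB

L = 10·log₁₀(I/I₀) = 10·log₁₀(9.5×10^-5/10⁻¹²) = 10·log₁₀(9.5×10^7).
L = 10·(0.9777 + 7) = 79.78 dB.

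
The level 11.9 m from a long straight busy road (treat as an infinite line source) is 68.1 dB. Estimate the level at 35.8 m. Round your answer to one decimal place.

63.3 dB

Cylindrical spreading from a line source gives a 10·log₁₀(r₂/r₁) drop.
L₂ = 68.1 − 10·log₁₀(35.8/11.9) = 68.1 − 4.783 = 63.32 dB.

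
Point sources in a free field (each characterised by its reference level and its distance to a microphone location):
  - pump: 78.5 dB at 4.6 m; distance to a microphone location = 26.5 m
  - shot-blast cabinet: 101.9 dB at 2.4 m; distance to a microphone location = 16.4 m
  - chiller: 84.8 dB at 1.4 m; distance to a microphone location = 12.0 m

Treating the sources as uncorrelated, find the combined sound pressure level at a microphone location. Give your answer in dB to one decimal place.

First find each source's level at the receiver (point-source: −20·log₁₀(r/r_ref)), then combine on an intensity basis.
pump: 78.5 − 20·log₁₀(26.5/4.6) = 78.5 − 15.21 = 63.29 dB.
shot-blast cabinet: 101.9 − 20·log₁₀(16.4/2.4) = 101.9 − 16.69 = 85.21 dB.
chiller: 84.8 − 20·log₁₀(12.0/1.4) = 84.8 − 18.66 = 66.14 dB.
Σ 10^(L/10) = 3.379e+08 → L_total = 10·log₁₀(3.379e+08) = 85.29 dB.

85.3 dB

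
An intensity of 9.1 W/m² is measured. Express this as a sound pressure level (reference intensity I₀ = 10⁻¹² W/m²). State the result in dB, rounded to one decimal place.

L = 10·log₁₀(I/I₀) = 10·log₁₀(9.1/10⁻¹²) = 10·log₁₀(9.1×10^12).
L = 10·(0.9590 + 12) = 129.59 dB.

129.6 dB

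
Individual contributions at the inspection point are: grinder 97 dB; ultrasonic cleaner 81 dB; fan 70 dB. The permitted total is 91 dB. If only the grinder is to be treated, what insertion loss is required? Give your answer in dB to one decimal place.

Everything except the grinder sums to 10^(81/10) + 10^(70/10) = 1.359e+08 in linear terms, 81.33 dB.
To meet 91 dB overall, the treated grinder may contribute at most 10^(91/10) − 1.359e+08 = 1.123e+09, i.e. 90.50 dB.
Required insertion loss = 97 − 90.50 = 6.50 dB.

6.5 dB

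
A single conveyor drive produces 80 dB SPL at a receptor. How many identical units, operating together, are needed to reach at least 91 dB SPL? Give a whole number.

N identical sources give L₁ + 10·log₁₀ N, so require 10·log₁₀ N ≥ 91 − 80 = 11.0 dB.
N ≥ 10^(11.0/10) = 12.589, so N = 13.

13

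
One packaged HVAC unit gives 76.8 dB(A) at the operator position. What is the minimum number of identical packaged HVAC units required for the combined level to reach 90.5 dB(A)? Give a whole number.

24

Need L₁ + 10·log₁₀ N ≥ 90.5, i.e. log₁₀ N ≥ 1.37.
N ≥ 10^(13.7/10) = 23.442, so N = 24.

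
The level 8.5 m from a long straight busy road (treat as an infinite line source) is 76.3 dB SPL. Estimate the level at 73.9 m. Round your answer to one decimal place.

66.9 dB SPL

For a line source, L₂ = L₁ − 10·log₁₀(r₂/r₁).
L₂ = 76.3 − 10·log₁₀(73.9/8.5) = 76.3 − 9.392 = 66.91 dB SPL.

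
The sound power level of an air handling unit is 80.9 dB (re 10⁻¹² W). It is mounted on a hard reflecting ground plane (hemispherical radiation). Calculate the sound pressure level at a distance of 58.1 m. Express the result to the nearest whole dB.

The power spreads over a hemisphere of area 2π·r², so L_p = L_w − 10·log₁₀(2π·r²).
2π·r² = 2.121e+04 m², 10·log₁₀ of that is 43.265 dB.
L_p = 80.9 − 43.265 = 37.63 dB.

38 dB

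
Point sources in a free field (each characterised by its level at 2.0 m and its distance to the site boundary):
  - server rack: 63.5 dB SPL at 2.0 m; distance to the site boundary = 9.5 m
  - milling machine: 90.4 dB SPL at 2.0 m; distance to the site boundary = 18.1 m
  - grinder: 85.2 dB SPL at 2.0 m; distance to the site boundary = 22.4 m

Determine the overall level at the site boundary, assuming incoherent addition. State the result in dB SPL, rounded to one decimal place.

72.1 dB SPL

First find each source's level at the receiver (point-source: −20·log₁₀(r/r_ref)), then combine on an intensity basis.
server rack: 63.5 − 20·log₁₀(9.5/2.0) = 63.5 − 13.53 = 49.97 dB SPL.
milling machine: 90.4 − 20·log₁₀(18.1/2.0) = 90.4 − 19.13 = 71.27 dB SPL.
grinder: 85.2 − 20·log₁₀(22.4/2.0) = 85.2 − 20.98 = 64.22 dB SPL.
Σ 10^(L/10) = 1.613e+07 → L_total = 10·log₁₀(1.613e+07) = 72.08 dB SPL.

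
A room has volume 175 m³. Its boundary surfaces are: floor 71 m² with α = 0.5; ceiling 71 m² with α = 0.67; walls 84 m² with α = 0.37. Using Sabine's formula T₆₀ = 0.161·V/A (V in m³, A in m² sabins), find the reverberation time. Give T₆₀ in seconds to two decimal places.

0.25 s

A = Σ Sᵢαᵢ = 71·0.5 + 71·0.67 + 84·0.37 = 114.15 m².
T₆₀ = 0.161·V/A = 0.161·175/114.15 = 0.247 s.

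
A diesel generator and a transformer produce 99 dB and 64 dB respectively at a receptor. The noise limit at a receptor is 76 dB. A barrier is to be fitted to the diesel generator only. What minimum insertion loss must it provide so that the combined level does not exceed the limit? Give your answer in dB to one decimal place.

23.3 dB

Everything except the diesel generator sums to 10^(64/10) = 2.512e+06 in linear terms, 64.00 dB.
The limit corresponds to 10^(76/10) = 3.981e+07; subtracting the fixed part leaves 3.730e+07 for the diesel generator, i.e. 75.72 dB.
So the diesel generator must be reduced from 99 to 75.72 dB: IL = 23.28 dB.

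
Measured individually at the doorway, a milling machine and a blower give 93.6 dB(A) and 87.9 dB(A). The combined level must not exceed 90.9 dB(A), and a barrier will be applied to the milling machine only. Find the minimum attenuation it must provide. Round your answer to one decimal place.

Fixed contribution from the other source: Σ 10^(L/10) = 10^(87.9/10) = 6.166e+08 (87.90 dB(A)).
The limit corresponds to 10^(90.9/10) = 1.230e+09; subtracting the fixed part leaves 6.137e+08 for the milling machine, i.e. 87.88 dB(A).
So the milling machine must be reduced from 93.6 to 87.88 dB(A): IL = 5.72 dB.

5.7 dB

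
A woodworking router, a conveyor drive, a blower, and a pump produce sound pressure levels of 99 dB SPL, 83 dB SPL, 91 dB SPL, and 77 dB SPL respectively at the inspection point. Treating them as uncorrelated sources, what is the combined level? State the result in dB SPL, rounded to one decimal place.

99.8 dB SPL

For uncorrelated sources the intensities add, so convert each level to linear form, sum, and take 10·log₁₀ of the total.
Σ 10^(L/10) = 10^(99/10) + 10^(83/10) + 10^(91/10) + 10^(77/10) = 9.452e+09.
L_total = 10·log₁₀(9.452e+09) = 99.76 dB SPL.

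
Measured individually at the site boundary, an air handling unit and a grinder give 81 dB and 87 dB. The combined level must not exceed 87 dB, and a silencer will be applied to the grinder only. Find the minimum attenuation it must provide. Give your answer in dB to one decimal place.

The untreated sources together contribute 10^(81/10) = 1.259e+08, i.e. 81.00 dB.
To meet 87 dB overall, the treated grinder may contribute at most 10^(87/10) − 1.259e+08 = 3.753e+08, i.e. 85.74 dB.
So the grinder must be reduced from 87 to 85.74 dB: IL = 1.26 dB.

1.3 dB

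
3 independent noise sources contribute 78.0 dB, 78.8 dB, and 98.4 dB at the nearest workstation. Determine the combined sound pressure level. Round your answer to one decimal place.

Incoherent sources combine by intensity addition: L_total = 10·log₁₀(Σ 10^(L_i/10)).
Σ 10^(L/10) = 10^(78.0/10) + 10^(78.8/10) + 10^(98.4/10) = 7.057e+09.
L_total = 10·log₁₀(7.057e+09) = 98.49 dB.

98.5 dB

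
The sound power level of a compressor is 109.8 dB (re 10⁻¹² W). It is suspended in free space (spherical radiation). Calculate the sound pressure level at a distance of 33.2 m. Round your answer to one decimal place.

68.4 dB

Free-field spherical radiation: L_p = L_w − 10·log₁₀(4π·r²), r = 33.2 m.
4π·r² = 1.385e+04 m², 10·log₁₀ of that is 41.415 dB.
L_p = 109.8 − 41.415 = 68.39 dB.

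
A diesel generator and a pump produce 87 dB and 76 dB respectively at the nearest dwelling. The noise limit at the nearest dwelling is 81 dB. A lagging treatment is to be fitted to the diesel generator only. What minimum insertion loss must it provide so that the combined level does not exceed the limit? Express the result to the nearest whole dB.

8 dB

Everything except the diesel generator sums to 10^(76/10) = 3.981e+07 in linear terms, 76.00 dB.
The limit corresponds to 10^(81/10) = 1.259e+08; subtracting the fixed part leaves 8.608e+07 for the diesel generator, i.e. 79.35 dB.
Required insertion loss = 87 − 79.35 = 7.65 dB.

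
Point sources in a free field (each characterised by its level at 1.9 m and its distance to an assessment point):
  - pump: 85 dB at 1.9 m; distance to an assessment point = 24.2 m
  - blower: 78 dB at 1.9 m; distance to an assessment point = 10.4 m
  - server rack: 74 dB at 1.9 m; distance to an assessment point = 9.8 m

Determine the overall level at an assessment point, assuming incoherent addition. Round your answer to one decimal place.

67.0 dB

Propagate each source to the receiver with L = L_ref − 20·log₁₀(r/r_ref), then add intensities.
pump: 85 − 20·log₁₀(24.2/1.9) = 85 − 22.10 = 62.90 dB.
blower: 78 − 20·log₁₀(10.4/1.9) = 78 − 14.77 = 63.23 dB.
server rack: 74 − 20·log₁₀(9.8/1.9) = 74 − 14.25 = 59.75 dB.
Σ 10^(L/10) = 4.999e+06 → L_total = 10·log₁₀(4.999e+06) = 66.99 dB.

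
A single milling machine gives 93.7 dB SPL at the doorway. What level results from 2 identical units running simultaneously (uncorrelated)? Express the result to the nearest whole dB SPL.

With 2 equal, uncorrelated contributions the intensity is 2× that of one unit, giving a rise of 10·log₁₀ 2.
L_total = 93.7 + 10·log₁₀(2) = 93.7 + 3.010 = 96.71 dB SPL.

97 dB SPL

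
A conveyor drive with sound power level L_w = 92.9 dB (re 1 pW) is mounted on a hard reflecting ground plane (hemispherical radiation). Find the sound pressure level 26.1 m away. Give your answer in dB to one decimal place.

Free-field hemispherical radiation: L_p = L_w − 10·log₁₀(2π·r²), r = 26.1 m.
2π·r² = 4280 m², 10·log₁₀ of that is 36.315 dB.
L_p = 92.9 − 36.315 = 56.59 dB.

56.6 dB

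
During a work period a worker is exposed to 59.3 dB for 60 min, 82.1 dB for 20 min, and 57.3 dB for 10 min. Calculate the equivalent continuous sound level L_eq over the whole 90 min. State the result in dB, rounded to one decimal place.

The energy average is taken in the linear domain: L_eq = 10·log₁₀[(Σ tᵢ·10^(Lᵢ/10))/T], T = 90 min.
Σ tᵢ·10^(Lᵢ/10) = 60·10^(59.3/10) + 20·10^(82.1/10) + 10·10^(57.3/10) = 3.300e+09.
L_eq = 10·log₁₀(3.300e+09/90) = 75.64 dB.

75.6 dB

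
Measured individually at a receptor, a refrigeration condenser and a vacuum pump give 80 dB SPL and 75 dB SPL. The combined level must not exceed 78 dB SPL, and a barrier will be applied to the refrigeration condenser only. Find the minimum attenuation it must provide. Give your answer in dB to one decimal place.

5.0 dB

Everything except the refrigeration condenser sums to 10^(75/10) = 3.162e+07 in linear terms, 75.00 dB SPL.
The limit corresponds to 10^(78/10) = 6.310e+07; subtracting the fixed part leaves 3.147e+07 for the refrigeration condenser, i.e. 74.98 dB SPL.
Required insertion loss = 80 − 74.98 = 5.02 dB.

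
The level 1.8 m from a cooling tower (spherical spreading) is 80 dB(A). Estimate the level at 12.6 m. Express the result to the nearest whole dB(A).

Point-source attenuation: ΔL = 20·log₁₀(r₂/r₁) = 20·log₁₀(12.6/1.8) = 16.902 dB.
L₂ = 80 − 20·log₁₀(12.6/1.8) = 80 − 16.902 = 63.10 dB(A).

63 dB(A)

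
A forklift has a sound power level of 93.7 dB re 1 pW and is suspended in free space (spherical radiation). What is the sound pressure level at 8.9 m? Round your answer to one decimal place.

Free-field spherical radiation: L_p = L_w − 10·log₁₀(4π·r²), r = 8.9 m.
4π·r² = 995.4 m², 10·log₁₀ of that is 29.980 dB.
L_p = 93.7 − 29.980 = 63.72 dB.

63.7 dB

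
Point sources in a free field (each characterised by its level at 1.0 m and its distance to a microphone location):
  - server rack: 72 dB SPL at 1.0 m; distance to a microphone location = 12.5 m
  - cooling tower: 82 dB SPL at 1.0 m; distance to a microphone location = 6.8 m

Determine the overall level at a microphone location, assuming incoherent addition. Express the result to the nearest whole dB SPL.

Apply inverse-square spreading to bring every level to the receiver, then sum 10^(L/10).
server rack: 72 − 20·log₁₀(12.5/1.0) = 72 − 21.94 = 50.06 dB SPL.
cooling tower: 82 − 20·log₁₀(6.8/1.0) = 82 − 16.65 = 65.35 dB SPL.
Σ 10^(L/10) = 3.529e+06 → L_total = 10·log₁₀(3.529e+06) = 65.48 dB SPL.

65 dB SPL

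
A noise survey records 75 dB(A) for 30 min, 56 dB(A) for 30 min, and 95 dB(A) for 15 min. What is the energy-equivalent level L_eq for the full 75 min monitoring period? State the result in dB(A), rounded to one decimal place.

88.1 dB(A)

Weight each interval's intensity by its duration and average over T = 75 min:
Σ tᵢ·10^(Lᵢ/10) = 30·10^(75/10) + 30·10^(56/10) + 15·10^(95/10) = 4.839e+10.
L_eq = 10·log₁₀(4.839e+10/75) = 88.10 dB(A).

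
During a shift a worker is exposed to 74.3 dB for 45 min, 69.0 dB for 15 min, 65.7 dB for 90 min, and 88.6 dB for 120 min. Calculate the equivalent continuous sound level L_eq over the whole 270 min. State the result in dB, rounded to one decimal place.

85.2 dB

L_eq = 10·log₁₀[(1/T)·Σ tᵢ·10^(Lᵢ/10)] with T = 270 min.
Σ tᵢ·10^(Lᵢ/10) = 45·10^(74.3/10) + 15·10^(69.0/10) + 90·10^(65.7/10) + 120·10^(88.6/10) = 8.860e+10.
L_eq = 10·log₁₀(8.860e+10/270) = 85.16 dB.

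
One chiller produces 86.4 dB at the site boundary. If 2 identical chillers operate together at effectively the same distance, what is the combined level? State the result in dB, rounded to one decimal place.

With 2 equal, uncorrelated contributions the intensity is 2× that of one unit, giving a rise of 10·log₁₀ 2.
L_total = 86.4 + 10·log₁₀(2) = 86.4 + 3.010 = 89.41 dB.

89.4 dB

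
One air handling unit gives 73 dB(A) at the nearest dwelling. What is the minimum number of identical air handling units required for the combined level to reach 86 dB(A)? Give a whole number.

Need L₁ + 10·log₁₀ N ≥ 86, i.e. log₁₀ N ≥ 1.30.
N ≥ 10^(13.0/10) = 19.953, so N = 20.

20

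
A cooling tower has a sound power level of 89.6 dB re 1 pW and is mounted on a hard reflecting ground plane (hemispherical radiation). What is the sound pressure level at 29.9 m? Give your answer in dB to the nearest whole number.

52 dB

L_p = L_w − 10·log₁₀(2π·r²) with r = 29.9 m.
2π·r² = 5617 m², 10·log₁₀ of that is 37.495 dB.
L_p = 89.6 − 37.495 = 52.10 dB.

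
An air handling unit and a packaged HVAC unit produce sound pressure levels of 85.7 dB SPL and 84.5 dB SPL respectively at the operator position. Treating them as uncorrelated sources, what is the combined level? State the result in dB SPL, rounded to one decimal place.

88.2 dB SPL

For uncorrelated sources the intensities add, so convert each level to linear form, sum, and take 10·log₁₀ of the total.
Σ 10^(L/10) = 10^(85.7/10) + 10^(84.5/10) = 6.534e+08.
L_total = 10·log₁₀(6.534e+08) = 88.15 dB SPL.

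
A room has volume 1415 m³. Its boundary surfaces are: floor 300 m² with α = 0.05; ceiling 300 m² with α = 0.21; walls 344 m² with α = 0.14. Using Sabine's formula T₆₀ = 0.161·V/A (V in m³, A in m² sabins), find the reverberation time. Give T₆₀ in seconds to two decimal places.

1.81 s

A = Σ Sᵢαᵢ = 300·0.05 + 300·0.21 + 344·0.14 = 126.16 m².
T₆₀ = 0.161 × 1415 / 126.16 = 1.806 s.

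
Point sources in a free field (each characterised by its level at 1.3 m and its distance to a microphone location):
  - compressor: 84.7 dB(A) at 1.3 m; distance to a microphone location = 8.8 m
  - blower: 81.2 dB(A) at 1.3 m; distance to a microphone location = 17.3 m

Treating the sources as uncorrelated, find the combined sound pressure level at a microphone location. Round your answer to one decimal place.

68.6 dB(A)

Propagate each source to the receiver with L = L_ref − 20·log₁₀(r/r_ref), then add intensities.
compressor: 84.7 − 20·log₁₀(8.8/1.3) = 84.7 − 16.61 = 68.09 dB(A).
blower: 81.2 − 20·log₁₀(17.3/1.3) = 81.2 − 22.48 = 58.72 dB(A).
Σ 10^(L/10) = 7.185e+06 → L_total = 10·log₁₀(7.185e+06) = 68.56 dB(A).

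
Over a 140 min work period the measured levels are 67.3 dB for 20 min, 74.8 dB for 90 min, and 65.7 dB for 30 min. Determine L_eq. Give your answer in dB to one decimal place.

73.2 dB

Weight each interval's intensity by its duration and average over T = 140 min:
Σ tᵢ·10^(Lᵢ/10) = 20·10^(67.3/10) + 90·10^(74.8/10) + 30·10^(65.7/10) = 2.937e+09.
L_eq = 10·log₁₀(2.937e+09/140) = 73.22 dB.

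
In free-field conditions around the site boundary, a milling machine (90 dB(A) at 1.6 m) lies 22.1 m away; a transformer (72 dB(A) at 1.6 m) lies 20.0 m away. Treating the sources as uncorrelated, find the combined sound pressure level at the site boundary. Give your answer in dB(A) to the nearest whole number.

67 dB(A)

First find each source's level at the receiver (point-source: −20·log₁₀(r/r_ref)), then combine on an intensity basis.
milling machine: 90 − 20·log₁₀(22.1/1.6) = 90 − 22.81 = 67.19 dB(A).
transformer: 72 − 20·log₁₀(20.0/1.6) = 72 − 21.94 = 50.06 dB(A).
Σ 10^(L/10) = 5.343e+06 → L_total = 10·log₁₀(5.343e+06) = 67.28 dB(A).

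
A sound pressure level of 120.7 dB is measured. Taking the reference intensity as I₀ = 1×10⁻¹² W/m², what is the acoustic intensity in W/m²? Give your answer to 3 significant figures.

I/I₀ = 10^(120.7/10) = 1.175e+12, so I = 1.175e+12 × 10⁻¹² W/m².

1.17 W/m²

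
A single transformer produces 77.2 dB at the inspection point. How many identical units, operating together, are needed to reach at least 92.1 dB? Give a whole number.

The shortfall is 92.1 − 77.2 = 14.9 dB, and N units add 10·log₁₀ N, so need 10·log₁₀ N ≥ 14.9.
N ≥ 10^(14.9/10) = 30.903, so N = 31.

31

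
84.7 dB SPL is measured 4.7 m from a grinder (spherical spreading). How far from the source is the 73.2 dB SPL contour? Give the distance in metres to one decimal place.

For a point source L₁ − L₂ = 20·log₁₀(r₂/r₁), so r₂ = r₁·10^((L₁−L₂)/20).
r₂ = 4.7·10^((84.7−73.2)/20) = 4.7·10^(11.5/20) = 17.66 m.

17.7 m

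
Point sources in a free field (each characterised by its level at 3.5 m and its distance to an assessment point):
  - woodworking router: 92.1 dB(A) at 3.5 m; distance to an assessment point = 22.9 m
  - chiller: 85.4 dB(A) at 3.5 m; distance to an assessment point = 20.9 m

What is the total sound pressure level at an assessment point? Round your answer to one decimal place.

Apply inverse-square spreading to bring every level to the receiver, then sum 10^(L/10).
woodworking router: 92.1 − 20·log₁₀(22.9/3.5) = 92.1 − 16.32 = 75.78 dB(A).
chiller: 85.4 − 20·log₁₀(20.9/3.5) = 85.4 − 15.52 = 69.88 dB(A).
Σ 10^(L/10) = 4.761e+07 → L_total = 10·log₁₀(4.761e+07) = 76.78 dB(A).

76.8 dB(A)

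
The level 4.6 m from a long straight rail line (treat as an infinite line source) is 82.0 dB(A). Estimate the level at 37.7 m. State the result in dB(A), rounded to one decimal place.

Cylindrical spreading from a line source gives a 10·log₁₀(r₂/r₁) drop.
L₂ = 82.0 − 10·log₁₀(37.7/4.6) = 82.0 − 9.136 = 72.86 dB(A).

72.9 dB(A)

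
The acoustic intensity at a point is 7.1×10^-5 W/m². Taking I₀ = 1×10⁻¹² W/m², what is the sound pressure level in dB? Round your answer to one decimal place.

78.5 dB

I/I₀ = 7.1×10^-5/10⁻¹² = 7.1×10^7, and L = 10·log₁₀(I/I₀).
L = 10·(0.8513 + 7) = 78.51 dB.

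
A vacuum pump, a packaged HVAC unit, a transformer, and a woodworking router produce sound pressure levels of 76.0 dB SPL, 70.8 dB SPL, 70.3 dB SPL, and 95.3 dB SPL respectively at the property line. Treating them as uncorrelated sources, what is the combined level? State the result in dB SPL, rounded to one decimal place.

95.4 dB SPL

For uncorrelated sources the intensities add, so convert each level to linear form, sum, and take 10·log₁₀ of the total.
Σ 10^(L/10) = 10^(76.0/10) + 10^(70.8/10) + 10^(70.3/10) + 10^(95.3/10) = 3.451e+09.
L_total = 10·log₁₀(3.451e+09) = 95.38 dB SPL.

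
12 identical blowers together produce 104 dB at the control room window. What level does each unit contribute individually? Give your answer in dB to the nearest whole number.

For N identical incoherent sources L_total = L₁ + 10·log₁₀ N, so L₁ = 104 − 10·log₁₀(12) = 104 − 10.792.

93 dB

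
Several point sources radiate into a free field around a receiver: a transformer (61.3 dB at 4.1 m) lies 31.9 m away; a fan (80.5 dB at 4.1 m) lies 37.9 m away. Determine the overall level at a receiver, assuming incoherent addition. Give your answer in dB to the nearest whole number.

61 dB

Apply inverse-square spreading to bring every level to the receiver, then sum 10^(L/10).
transformer: 61.3 − 20·log₁₀(31.9/4.1) = 61.3 − 17.82 = 43.48 dB.
fan: 80.5 − 20·log₁₀(37.9/4.1) = 80.5 − 19.32 = 61.18 dB.
Σ 10^(L/10) = 1.335e+06 → L_total = 10·log₁₀(1.335e+06) = 61.26 dB.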